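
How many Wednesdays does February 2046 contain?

2046-02-01 is a Thursday.
That's 28 days from start to end, counting both.
28 = 7 × 4, so the span is exactly 4 full weeks.
Each full week contributes one Wednesday: 4 so far.

4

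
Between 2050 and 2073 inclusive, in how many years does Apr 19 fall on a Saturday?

4

Day of week of April 19 in each year:
2050: Tue, 2051: Wed, 2052: Fri, 2053: Sat ✓, 2054: Sun, 2055: Mon, 2056: Wed, 2057: Thu, 2058: Fri, 2059: Sat ✓, 2060: Mon, 2061: Tue, 2062: Wed, 2063: Thu, 2064: Sat ✓, 2065: Sun, 2066: Mon, 2067: Tue, 2068: Thu, 2069: Fri, 2070: Sat ✓, 2071: Sun, 2072: Tue, 2073: Wed
Saturdays: 2053, 2059, 2064, 2070.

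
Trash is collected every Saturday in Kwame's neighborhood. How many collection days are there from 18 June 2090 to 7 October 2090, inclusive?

18 June 2090 is a Sunday.
That's 112 days from start to end, counting both.
112 = 7 × 16, so the span is exactly 16 full weeks.
Each full week contributes one Saturday: 16 so far.

16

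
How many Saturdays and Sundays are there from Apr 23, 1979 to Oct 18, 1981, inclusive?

260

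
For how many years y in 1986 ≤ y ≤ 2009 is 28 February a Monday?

Day of week of February 28 in each year:
1986: Fri, 1987: Sat, 1988: Sun, 1989: Tue, 1990: Wed, 1991: Thu, 1992: Fri, 1993: Sun, 1994: Mon ✓, 1995: Tue, 1996: Wed, 1997: Fri, 1998: Sat, 1999: Sun, 2000: Mon ✓, 2001: Wed, 2002: Thu, 2003: Fri, 2004: Sat, 2005: Mon ✓, 2006: Tue, 2007: Wed, 2008: Thu, 2009: Sat
Mondays: 1994, 2000, 2005.

3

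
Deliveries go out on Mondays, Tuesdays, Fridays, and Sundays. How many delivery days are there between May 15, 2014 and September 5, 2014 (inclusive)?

65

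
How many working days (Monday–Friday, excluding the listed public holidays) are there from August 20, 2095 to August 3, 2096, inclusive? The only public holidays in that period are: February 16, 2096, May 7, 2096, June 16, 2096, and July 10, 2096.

August 20, 2095 is a Saturday.
The range spans 350 days (inclusive of both endpoints).
350 = 7 × 50, so the span is exactly 50 full weeks.
Each full week contributes 5 weekdays (Mon–Fri): 50 × 5 = 250.
Holidays: February 16, 2096 (Thu); May 7, 2096 (Mon); June 16, 2096 (Sat); July 10, 2096 (Tue).
3 of the 4 holidays fall on weekdays; the rest are weekends and were already excluded.
Business days: 250 − 3 = 247.

247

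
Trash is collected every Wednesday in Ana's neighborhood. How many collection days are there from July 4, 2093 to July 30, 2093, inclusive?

4

July 4, 2093 is a Saturday.
The range spans 27 days (inclusive of both endpoints).
27 = 7 × 3 + 6, so there are 3 full weeks plus 6 extra days.
Each full week contributes one Wednesday: 3 so far.
The 6 extra days are Sat, Sun, Mon, Tue, Wed, Thu — 1 of them qualifies.
Total: 3 + 1 = 4.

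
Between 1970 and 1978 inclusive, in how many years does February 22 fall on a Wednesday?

Day of week of February 22 in each year:
1970: Sun, 1971: Mon, 1972: Tue, 1973: Thu, 1974: Fri, 1975: Sat, 1976: Sun, 1977: Tue, 1978: Wed ✓
Wednesdays: 1978.

1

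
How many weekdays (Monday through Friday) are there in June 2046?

Jun 1, 2046 is a Friday.
The range spans 30 days (inclusive of both endpoints).
30 = 7 × 4 + 2, so there are 4 full weeks plus 2 extra days.
Each full week contributes 5 weekdays (Mon–Fri): 4 × 5 = 20.
The 2 extra days are Friday, Saturday — 1 of them qualifies.
Total: 20 + 1 = 21.

21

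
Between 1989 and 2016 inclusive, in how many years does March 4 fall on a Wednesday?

Day of week of March 4 in each year:
1989: Sat, 1990: Sun, 1991: Mon, 1992: Wed ✓, 1993: Thu, 1994: Fri, 1995: Sat, 1996: Mon, 1997: Tue, 1998: Wed ✓, 1999: Thu, 2000: Sat, 2001: Sun, 2002: Mon, 2003: Tue, 2004: Thu, 2005: Fri, 2006: Sat, 2007: Sun, 2008: Tue, 2009: Wed ✓, 2010: Thu, 2011: Fri, 2012: Sun, 2013: Mon, 2014: Tue, 2015: Wed ✓, 2016: Fri
Wednesdays: 1992, 1998, 2009, 2015.

4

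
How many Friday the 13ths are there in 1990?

2

The 13th falls on a Friday when the month's 13th has weekday Fri.
Jan 13 is Sat; Feb 13 is Tue; Mar 13 is Tue; Apr 13 is Fri ✓; May 13 is Sun; Jun 13 is Wed; Jul 13 is Fri ✓; Aug 13 is Mon; Sep 13 is Thu; Oct 13 is Sat; Nov 13 is Tue; Dec 13 is Thu.
Friday the 13ths: Apr, Jul.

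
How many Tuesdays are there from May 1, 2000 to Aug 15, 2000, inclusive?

16

May 1, 2000 is a Monday.
The range spans 107 days (inclusive of both endpoints).
107 = 7 × 15 + 2, so there are 15 full weeks plus 2 extra days.
Each full week contributes one Tuesday: 15 so far.
The 2 extra days are Mon, Tue — 1 of them qualifies.
Total: 15 + 1 = 16.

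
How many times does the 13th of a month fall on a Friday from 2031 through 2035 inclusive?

Friday-the-13ths by year:
2031: Jun
2032: Feb, Aug
2033: May
2034: Jan, Oct
2035: Apr, Jul

8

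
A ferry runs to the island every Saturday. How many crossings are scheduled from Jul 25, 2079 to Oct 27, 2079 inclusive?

13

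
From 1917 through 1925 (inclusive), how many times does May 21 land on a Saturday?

Day of week of May 21 in each year:
1917: Mon, 1918: Tue, 1919: Wed, 1920: Fri, 1921: Sat ✓, 1922: Sun, 1923: Mon, 1924: Wed, 1925: Thu
Saturdays: 1921.

1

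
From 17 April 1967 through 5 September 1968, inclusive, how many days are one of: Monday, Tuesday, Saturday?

17 April 1967 is a Monday.
That's 508 days from start to end, counting both.
508 = 7 × 72 + 4, so there are 72 full weeks plus 4 extra days.
Each full week contributes 3 days from the set (Mon, Tue, Sat): 72 × 3 = 216.
The 4 extra days are Mon, Tue, Wed, Thu — 2 of them qualify.
Total: 216 + 2 = 218.

218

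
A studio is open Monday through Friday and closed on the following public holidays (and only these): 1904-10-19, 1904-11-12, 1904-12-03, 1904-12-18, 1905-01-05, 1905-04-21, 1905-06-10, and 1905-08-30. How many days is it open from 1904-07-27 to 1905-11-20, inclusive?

340

1904-07-27 is a Wednesday.
From 1904-07-27 to 1905-11-20 is 482 days inclusive.
482 = 7 × 68 + 6, so there are 68 full weeks plus 6 extra days.
Each full week contributes 5 weekdays (Mon–Fri): 68 × 5 = 340.
The 6 extra days are Wednesday, Thursday, Friday, Saturday, Sunday, Monday — 4 of them qualify.
Total: 340 + 4 = 344.
Holidays: 1904-10-19 (Wed); 1904-11-12 (Sat); 1904-12-03 (Sat); 1904-12-18 (Sun); 1905-01-05 (Thu); 1905-04-21 (Fri); 1905-06-10 (Sat); 1905-08-30 (Wed).
4 of the 8 holidays fall on weekdays; the rest are weekends and were already excluded.
Business days: 344 − 4 = 340.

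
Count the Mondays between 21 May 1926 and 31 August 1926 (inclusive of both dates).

21 May 1926 is a Friday.
That's 103 days from start to end, counting both.
103 = 7 × 14 + 5, so there are 14 full weeks plus 5 extra days.
Each full week contributes one Monday: 14 so far.
The 5 extra days are Fri, Sat, Sun, Mon, Tue — 1 of them qualifies.
Total: 14 + 1 = 15.

15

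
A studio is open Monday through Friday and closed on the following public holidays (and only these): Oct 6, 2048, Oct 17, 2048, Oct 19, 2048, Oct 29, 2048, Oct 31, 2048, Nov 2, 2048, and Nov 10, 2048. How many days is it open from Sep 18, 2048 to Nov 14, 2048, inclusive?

36 working days

Sep 18, 2048 is a Friday.
From Sep 18, 2048 to Nov 14, 2048 is 58 days inclusive.
58 = 7 × 8 + 2, so there are 8 full weeks plus 2 extra days.
Each full week contributes 5 weekdays (Mon–Fri): 8 × 5 = 40.
The 2 extra days are Friday, Saturday — 1 of them qualifies.
Total: 40 + 1 = 41.
Holidays: Oct 6, 2048 (Tue); Oct 17, 2048 (Sat); Oct 19, 2048 (Mon); Oct 29, 2048 (Thu); Oct 31, 2048 (Sat); Nov 2, 2048 (Mon); Nov 10, 2048 (Tue).
5 of the 7 holidays fall on weekdays; the rest are weekends and were already excluded.
Business days: 41 − 5 = 36.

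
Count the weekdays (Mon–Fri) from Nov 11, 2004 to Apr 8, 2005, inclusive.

107

Nov 11, 2004 is a Thursday.
From Nov 11, 2004 to Apr 8, 2005 is 149 days inclusive.
149 = 7 × 21 + 2, so there are 21 full weeks plus 2 extra days.
Each full week contributes 5 weekdays (Mon–Fri): 21 × 5 = 105.
The 2 extra days are Thu, Fri — 2 of them qualify.
Total: 105 + 2 = 107.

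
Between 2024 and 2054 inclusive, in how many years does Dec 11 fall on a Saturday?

4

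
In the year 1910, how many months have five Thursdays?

4

A month has five Thursdays exactly when Thursday falls within its first (length − 28) days.
Jan: 31 days, starts Sat → 5 of Sat, Sun, Mon
Feb: 28 days, starts Tue → 5 of (none)
Mar: 31 days, starts Tue → 5 of Tue, Wed, Thu ✓
Apr: 30 days, starts Fri → 5 of Fri, Sat
May: 31 days, starts Sun → 5 of Sun, Mon, Tue
Jun: 30 days, starts Wed → 5 of Wed, Thu ✓
Jul: 31 days, starts Fri → 5 of Fri, Sat, Sun
Aug: 31 days, starts Mon → 5 of Mon, Tue, Wed
Sep: 30 days, starts Thu → 5 of Thu, Fri ✓
Oct: 31 days, starts Sat → 5 of Sat, Sun, Mon
Nov: 30 days, starts Tue → 5 of Tue, Wed
Dec: 31 days, starts Thu → 5 of Thu, Fri, Sat ✓
Months with five Thursdays: Mar, Jun, Sep, Dec.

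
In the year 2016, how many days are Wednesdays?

52

Jan 1, 2016 is a Friday.
The range spans 366 days (inclusive of both endpoints).
366 = 7 × 52 + 2, so there are 52 full weeks plus 2 extra days.
Each full week contributes one Wednesday: 52 so far.
The 2 extra days are Fri, Sat — none qualify.
Total: 52 + 0 = 52.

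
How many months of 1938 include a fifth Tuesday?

4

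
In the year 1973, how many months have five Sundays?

4

A month has five Sundays exactly when Sunday falls within its first (length − 28) days.
Jan: 31 days, starts Mon → 5 of Mon, Tue, Wed
Feb: 28 days, starts Thu → 5 of (none)
Mar: 31 days, starts Thu → 5 of Thu, Fri, Sat
Apr: 30 days, starts Sun → 5 of Sun, Mon ✓
May: 31 days, starts Tue → 5 of Tue, Wed, Thu
Jun: 30 days, starts Fri → 5 of Fri, Sat
Jul: 31 days, starts Sun → 5 of Sun, Mon, Tue ✓
Aug: 31 days, starts Wed → 5 of Wed, Thu, Fri
Sep: 30 days, starts Sat → 5 of Sat, Sun ✓
Oct: 31 days, starts Mon → 5 of Mon, Tue, Wed
Nov: 30 days, starts Thu → 5 of Thu, Fri
Dec: 31 days, starts Sat → 5 of Sat, Sun, Mon ✓
Months with five Sundays: Apr, Jul, Sep, Dec.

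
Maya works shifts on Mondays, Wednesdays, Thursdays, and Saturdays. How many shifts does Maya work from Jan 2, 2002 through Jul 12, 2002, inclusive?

Jan 2, 2002 is a Wednesday.
The range spans 192 days (inclusive of both endpoints).
192 = 7 × 27 + 3, so there are 27 full weeks plus 3 extra days.
Each full week contributes 4 days from the set (Mon, Wed, Thu, Sat): 27 × 4 = 108.
The 3 extra days are Wed, Thu, Fri — 2 of them qualify.
Total: 108 + 2 = 110.

110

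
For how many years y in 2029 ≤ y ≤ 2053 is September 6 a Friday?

Day of week of September 6 in each year:
2029: Thu, 2030: Fri ✓, 2031: Sat, 2032: Mon, 2033: Tue, 2034: Wed, 2035: Thu, 2036: Sat, 2037: Sun, 2038: Mon, 2039: Tue, 2040: Thu, 2041: Fri ✓, 2042: Sat, 2043: Sun, 2044: Tue, 2045: Wed, 2046: Thu, 2047: Fri ✓, 2048: Sun, 2049: Mon, 2050: Tue, 2051: Wed, 2052: Fri ✓, 2053: Sat
Fridays: 2030, 2041, 2047, 2052.

4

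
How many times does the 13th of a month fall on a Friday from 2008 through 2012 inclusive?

Friday-the-13ths by year:
2008: Jun
2009: Feb, Mar, Nov
2010: Aug
2011: May
2012: Jan, Apr, Jul

9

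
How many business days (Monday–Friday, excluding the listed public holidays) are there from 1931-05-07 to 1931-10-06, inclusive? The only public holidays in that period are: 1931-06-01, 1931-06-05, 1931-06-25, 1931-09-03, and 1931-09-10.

104 business days

1931-05-07 is a Thursday.
The range spans 153 days (inclusive of both endpoints).
153 = 7 × 21 + 6, so there are 21 full weeks plus 6 extra days.
Each full week contributes 5 weekdays (Mon–Fri): 21 × 5 = 105.
The 6 extra days are Thu, Fri, Sat, Sun, Mon, Tue — 4 of them qualify.
Total: 105 + 4 = 109.
Holidays: 1931-06-01 (Mon); 1931-06-05 (Fri); 1931-06-25 (Thu); 1931-09-03 (Thu); 1931-09-10 (Thu).
All 5 holidays fall on weekdays, so subtract 5.
Business days: 109 − 5 = 104.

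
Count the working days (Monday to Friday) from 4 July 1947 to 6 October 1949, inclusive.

590

4 July 1947 is a Friday.
That's 826 days from start to end, counting both.
826 = 7 × 118, so the span is exactly 118 full weeks.
Each full week contributes 5 weekdays (Mon–Fri): 118 × 5 = 590.
Total: 590.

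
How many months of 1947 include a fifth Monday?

A month has five Mondays exactly when Monday falls within its first (length − 28) days.
Jan: 31 days, starts Wed → 5 of Wed, Thu, Fri
Feb: 28 days, starts Sat → 5 of (none)
Mar: 31 days, starts Sat → 5 of Sat, Sun, Mon ✓
Apr: 30 days, starts Tue → 5 of Tue, Wed
May: 31 days, starts Thu → 5 of Thu, Fri, Sat
Jun: 30 days, starts Sun → 5 of Sun, Mon ✓
Jul: 31 days, starts Tue → 5 of Tue, Wed, Thu
Aug: 31 days, starts Fri → 5 of Fri, Sat, Sun
Sep: 30 days, starts Mon → 5 of Mon, Tue ✓
Oct: 31 days, starts Wed → 5 of Wed, Thu, Fri
Nov: 30 days, starts Sat → 5 of Sat, Sun
Dec: 31 days, starts Mon → 5 of Mon, Tue, Wed ✓
Months with five Mondays: Mar, Jun, Sep, Dec.

4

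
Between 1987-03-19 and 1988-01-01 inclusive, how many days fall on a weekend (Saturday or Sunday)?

1987-03-19 is a Thursday.
That's 289 days from start to end, counting both.
289 = 7 × 41 + 2, so there are 41 full weeks plus 2 extra days.
Each full week contributes 2 weekend days (Sat, Sun): 41 × 2 = 82.
The 2 extra days are Thursday, Friday — none qualify.
Total: 82 + 0 = 82.

82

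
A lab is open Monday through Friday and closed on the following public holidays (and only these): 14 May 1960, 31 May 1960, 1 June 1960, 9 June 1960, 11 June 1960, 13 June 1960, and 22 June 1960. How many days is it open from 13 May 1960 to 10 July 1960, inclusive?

36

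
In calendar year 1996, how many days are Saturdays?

1 January 1996 is a Monday.
From 1 January 1996 to 31 December 1996 is 366 days inclusive.
366 = 7 × 52 + 2, so there are 52 full weeks plus 2 extra days.
Each full week contributes one Saturday: 52 so far.
The 2 extra days are Mon, Tue — none qualify.
Total: 52 + 0 = 52.

52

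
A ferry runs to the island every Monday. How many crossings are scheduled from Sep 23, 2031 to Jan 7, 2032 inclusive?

15 Mondays

Sep 23, 2031 is a Tuesday.
From Sep 23, 2031 to Jan 7, 2032 is 107 days inclusive.
107 = 7 × 15 + 2, so there are 15 full weeks plus 2 extra days.
Each full week contributes one Monday: 15 so far.
The 2 extra days are Tue, Wed — none qualify.
Total: 15 + 0 = 15.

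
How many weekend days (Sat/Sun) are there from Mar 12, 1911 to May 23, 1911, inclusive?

Mar 12, 1911 is a Sunday.
The range spans 73 days (inclusive of both endpoints).
73 = 7 × 10 + 3, so there are 10 full weeks plus 3 extra days.
Each full week contributes 2 weekend days (Sat, Sun): 10 × 2 = 20.
The 3 extra days are Sun, Mon, Tue — 1 of them qualifies.
Total: 20 + 1 = 21.

21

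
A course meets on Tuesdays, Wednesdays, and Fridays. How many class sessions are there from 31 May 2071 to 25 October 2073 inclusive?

377

31 May 2071 is a Sunday.
That's 879 days from start to end, counting both.
879 = 7 × 125 + 4, so there are 125 full weeks plus 4 extra days.
Each full week contributes 3 days from the set (Tue, Wed, Fri): 125 × 3 = 375.
The 4 extra days are Sunday, Monday, Tuesday, Wednesday — 2 of them qualify.
Total: 375 + 2 = 377.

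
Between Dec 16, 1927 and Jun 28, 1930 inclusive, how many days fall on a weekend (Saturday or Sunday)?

Dec 16, 1927 is a Friday.
From Dec 16, 1927 to Jun 28, 1930 is 926 days inclusive.
926 = 7 × 132 + 2, so there are 132 full weeks plus 2 extra days.
Each full week contributes 2 weekend days (Sat, Sun): 132 × 2 = 264.
The 2 extra days are Fri, Sat — 1 of them qualifies.
Total: 264 + 1 = 265.

265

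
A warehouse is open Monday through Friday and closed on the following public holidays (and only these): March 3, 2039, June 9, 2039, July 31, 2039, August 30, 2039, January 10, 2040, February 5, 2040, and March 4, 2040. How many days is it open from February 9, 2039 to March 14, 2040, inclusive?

February 9, 2039 is a Wednesday.
The range spans 400 days (inclusive of both endpoints).
400 = 7 × 57 + 1, so there are 57 full weeks plus 1 extra day.
Each full week contributes 5 weekdays (Mon–Fri): 57 × 5 = 285.
The 1 extra day is Wed — 1 of them qualifies.
Total: 285 + 1 = 286.
Holidays: March 3, 2039 (Thu); June 9, 2039 (Thu); July 31, 2039 (Sun); August 30, 2039 (Tue); January 10, 2040 (Tue); February 5, 2040 (Sun); March 4, 2040 (Sun).
4 of the 7 holidays fall on weekdays; the rest are weekends and were already excluded.
Business days: 286 − 4 = 282.

282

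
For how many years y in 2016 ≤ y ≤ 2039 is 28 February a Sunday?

4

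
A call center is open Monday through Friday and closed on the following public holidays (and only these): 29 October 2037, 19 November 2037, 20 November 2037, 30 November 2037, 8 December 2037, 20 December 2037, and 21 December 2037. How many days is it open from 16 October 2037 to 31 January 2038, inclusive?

70 business days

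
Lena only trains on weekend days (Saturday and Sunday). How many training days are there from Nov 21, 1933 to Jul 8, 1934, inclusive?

Nov 21, 1933 is a Tuesday.
That's 230 days from start to end, counting both.
230 = 7 × 32 + 6, so there are 32 full weeks plus 6 extra days.
Each full week contributes 2 weekend days (Sat, Sun): 32 × 2 = 64.
The 6 extra days are Tue, Wed, Thu, Fri, Sat, Sun — 2 of them qualify.
Total: 64 + 2 = 66.

66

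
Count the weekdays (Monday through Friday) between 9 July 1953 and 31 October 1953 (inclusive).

82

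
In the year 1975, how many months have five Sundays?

A month has five Sundays exactly when Sunday falls within its first (length − 28) days.
Jan: 31 days, starts Wed → 5 of Wed, Thu, Fri
Feb: 28 days, starts Sat → 5 of (none)
Mar: 31 days, starts Sat → 5 of Sat, Sun, Mon ✓
Apr: 30 days, starts Tue → 5 of Tue, Wed
May: 31 days, starts Thu → 5 of Thu, Fri, Sat
Jun: 30 days, starts Sun → 5 of Sun, Mon ✓
Jul: 31 days, starts Tue → 5 of Tue, Wed, Thu
Aug: 31 days, starts Fri → 5 of Fri, Sat, Sun ✓
Sep: 30 days, starts Mon → 5 of Mon, Tue
Oct: 31 days, starts Wed → 5 of Wed, Thu, Fri
Nov: 30 days, starts Sat → 5 of Sat, Sun ✓
Dec: 31 days, starts Mon → 5 of Mon, Tue, Wed
Months with five Sundays: Mar, Jun, Aug, Nov.

4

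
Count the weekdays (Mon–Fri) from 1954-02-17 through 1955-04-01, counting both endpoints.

293 weekdays

1954-02-17 is a Wednesday.
From 1954-02-17 to 1955-04-01 is 409 days inclusive.
409 = 7 × 58 + 3, so there are 58 full weeks plus 3 extra days.
Each full week contributes 5 weekdays (Mon–Fri): 58 × 5 = 290.
The 3 extra days are Wed, Thu, Fri — 3 of them qualify.
Total: 290 + 3 = 293.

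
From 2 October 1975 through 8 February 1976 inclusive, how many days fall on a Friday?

2 October 1975 is a Thursday.
The range spans 130 days (inclusive of both endpoints).
130 = 7 × 18 + 4, so there are 18 full weeks plus 4 extra days.
Each full week contributes one Friday: 18 so far.
The 4 extra days are Thursday, Friday, Saturday, Sunday — 1 of them qualifies.
Total: 18 + 1 = 19.

19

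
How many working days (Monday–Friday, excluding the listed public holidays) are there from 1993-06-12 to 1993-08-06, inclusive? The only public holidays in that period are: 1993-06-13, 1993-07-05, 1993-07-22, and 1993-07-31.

1993-06-12 is a Saturday.
From 1993-06-12 to 1993-08-06 is 56 days inclusive.
56 = 7 × 8, so the span is exactly 8 full weeks.
Each full week contributes 5 weekdays (Mon–Fri): 8 × 5 = 40.
Holidays: 1993-06-13 (Sun); 1993-07-05 (Mon); 1993-07-22 (Thu); 1993-07-31 (Sat).
2 of the 4 holidays fall on weekdays; the rest are weekends and were already excluded.
Business days: 40 − 2 = 38.

38 working days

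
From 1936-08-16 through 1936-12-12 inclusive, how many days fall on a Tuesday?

17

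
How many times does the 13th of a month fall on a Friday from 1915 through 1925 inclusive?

18

Friday-the-13ths by year:
1915: Aug
1916: Oct
1917: Apr, Jul
1918: Sep, Dec
1919: Jun
1920: Feb, Aug
1921: May
1922: Jan, Oct
1923: Apr, Jul
1924: Jun
1925: Feb, Mar, Nov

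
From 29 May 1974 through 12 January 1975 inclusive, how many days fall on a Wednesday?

29 May 1974 is a Wednesday.
That's 229 days from start to end, counting both.
229 = 7 × 32 + 5, so there are 32 full weeks plus 5 extra days.
Each full week contributes one Wednesday: 32 so far.
The 5 extra days are Wed, Thu, Fri, Sat, Sun — 1 of them qualifies.
Total: 32 + 1 = 33.

33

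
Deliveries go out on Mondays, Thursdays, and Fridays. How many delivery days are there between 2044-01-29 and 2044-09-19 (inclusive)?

2044-01-29 is a Friday.
That's 235 days from start to end, counting both.
235 = 7 × 33 + 4, so there are 33 full weeks plus 4 extra days.
Each full week contributes 3 days from the set (Mon, Thu, Fri): 33 × 3 = 99.
The 4 extra days are Friday, Saturday, Sunday, Monday — 2 of them qualify.
Total: 99 + 2 = 101.

101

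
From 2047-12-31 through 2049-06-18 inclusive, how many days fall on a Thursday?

77 Thursdays

2047-12-31 is a Tuesday.
The range spans 536 days (inclusive of both endpoints).
536 = 7 × 76 + 4, so there are 76 full weeks plus 4 extra days.
Each full week contributes one Thursday: 76 so far.
The 4 extra days are Tuesday, Wednesday, Thursday, Friday — 1 of them qualifies.
Total: 76 + 1 = 77.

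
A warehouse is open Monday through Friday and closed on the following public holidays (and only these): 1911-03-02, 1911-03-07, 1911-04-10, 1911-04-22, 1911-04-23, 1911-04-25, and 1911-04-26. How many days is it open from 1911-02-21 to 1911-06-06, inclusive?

1911-02-21 is a Tuesday.
From 1911-02-21 to 1911-06-06 is 106 days inclusive.
106 = 7 × 15 + 1, so there are 15 full weeks plus 1 extra day.
Each full week contributes 5 weekdays (Mon–Fri): 15 × 5 = 75.
The 1 extra day is Tue — 1 of them qualifies.
Total: 75 + 1 = 76.
Holidays: 1911-03-02 (Thu); 1911-03-07 (Tue); 1911-04-10 (Mon); 1911-04-22 (Sat); 1911-04-23 (Sun); 1911-04-25 (Tue); 1911-04-26 (Wed).
5 of the 7 holidays fall on weekdays; the rest are weekends and were already excluded.
Business days: 76 − 5 = 71.

71 business days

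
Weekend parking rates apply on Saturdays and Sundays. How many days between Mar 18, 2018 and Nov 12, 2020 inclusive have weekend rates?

277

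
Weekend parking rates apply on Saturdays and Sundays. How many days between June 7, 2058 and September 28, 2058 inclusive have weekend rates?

33

June 7, 2058 is a Friday.
From June 7, 2058 to September 28, 2058 is 114 days inclusive.
114 = 7 × 16 + 2, so there are 16 full weeks plus 2 extra days.
Each full week contributes 2 weekend days (Sat, Sun): 16 × 2 = 32.
The 2 extra days are Friday, Saturday — 1 of them qualifies.
Total: 32 + 1 = 33.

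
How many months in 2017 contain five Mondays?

A month has five Mondays exactly when Monday falls within its first (length − 28) days.
Jan: 31 days, starts Sun → 5 of Sun, Mon, Tue ✓
Feb: 28 days, starts Wed → 5 of (none)
Mar: 31 days, starts Wed → 5 of Wed, Thu, Fri
Apr: 30 days, starts Sat → 5 of Sat, Sun
May: 31 days, starts Mon → 5 of Mon, Tue, Wed ✓
Jun: 30 days, starts Thu → 5 of Thu, Fri
Jul: 31 days, starts Sat → 5 of Sat, Sun, Mon ✓
Aug: 31 days, starts Tue → 5 of Tue, Wed, Thu
Sep: 30 days, starts Fri → 5 of Fri, Sat
Oct: 31 days, starts Sun → 5 of Sun, Mon, Tue ✓
Nov: 30 days, starts Wed → 5 of Wed, Thu
Dec: 31 days, starts Fri → 5 of Fri, Sat, Sun
Months with five Mondays: Jan, May, Jul, Oct.

4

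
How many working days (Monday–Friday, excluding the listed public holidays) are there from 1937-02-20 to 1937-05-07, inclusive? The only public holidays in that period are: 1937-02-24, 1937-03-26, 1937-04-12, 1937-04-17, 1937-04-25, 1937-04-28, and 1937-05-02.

1937-02-20 is a Saturday.
The range spans 77 days (inclusive of both endpoints).
77 = 7 × 11, so the span is exactly 11 full weeks.
Each full week contributes 5 weekdays (Mon–Fri): 11 × 5 = 55.
Total: 55.
Holidays: 1937-02-24 (Wed); 1937-03-26 (Fri); 1937-04-12 (Mon); 1937-04-17 (Sat); 1937-04-25 (Sun); 1937-04-28 (Wed); 1937-05-02 (Sun).
4 of the 7 holidays fall on weekdays; the rest are weekends and were already excluded.
Business days: 55 − 4 = 51.

51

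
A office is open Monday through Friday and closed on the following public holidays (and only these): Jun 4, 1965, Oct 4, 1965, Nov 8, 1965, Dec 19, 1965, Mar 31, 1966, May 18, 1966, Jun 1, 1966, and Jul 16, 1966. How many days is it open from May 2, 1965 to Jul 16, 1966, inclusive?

309

May 2, 1965 is a Sunday.
From May 2, 1965 to Jul 16, 1966 is 441 days inclusive.
441 = 7 × 63, so the span is exactly 63 full weeks.
Each full week contributes 5 weekdays (Mon–Fri): 63 × 5 = 315.
Holidays: Jun 4, 1965 (Fri); Oct 4, 1965 (Mon); Nov 8, 1965 (Mon); Dec 19, 1965 (Sun); Mar 31, 1966 (Thu); May 18, 1966 (Wed); Jun 1, 1966 (Wed); Jul 16, 1966 (Sat).
6 of the 8 holidays fall on weekdays; the rest are weekends and were already excluded.
Business days: 315 − 6 = 309.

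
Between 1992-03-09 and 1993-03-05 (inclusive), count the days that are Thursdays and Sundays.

1992-03-09 is a Monday.
From 1992-03-09 to 1993-03-05 is 362 days inclusive.
362 = 7 × 51 + 5, so there are 51 full weeks plus 5 extra days.
Each full week contributes 2 days from the set (Thu, Sun): 51 × 2 = 102.
The 5 extra days are Mon, Tue, Wed, Thu, Fri — 1 of them qualifies.
Total: 102 + 1 = 103.

103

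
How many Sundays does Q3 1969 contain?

13

1969-07-01 is a Tuesday.
The range spans 92 days (inclusive of both endpoints).
92 = 7 × 13 + 1, so there are 13 full weeks plus 1 extra day.
Each full week contributes one Sunday: 13 so far.
The 1 extra day is Tue — none qualify.
Total: 13 + 0 = 13.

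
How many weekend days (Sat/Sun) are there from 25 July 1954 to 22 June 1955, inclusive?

95

25 July 1954 is a Sunday.
That's 333 days from start to end, counting both.
333 = 7 × 47 + 4, so there are 47 full weeks plus 4 extra days.
Each full week contributes 2 weekend days (Sat, Sun): 47 × 2 = 94.
The 4 extra days are Sun, Mon, Tue, Wed — 1 of them qualifies.
Total: 94 + 1 = 95.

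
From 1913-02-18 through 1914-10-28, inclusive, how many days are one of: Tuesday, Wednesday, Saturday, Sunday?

1913-02-18 is a Tuesday.
From 1913-02-18 to 1914-10-28 is 618 days inclusive.
618 = 7 × 88 + 2, so there are 88 full weeks plus 2 extra days.
Each full week contributes 4 days from the set (Tue, Wed, Sat, Sun): 88 × 4 = 352.
The 2 extra days are Tue, Wed — 2 of them qualify.
Total: 352 + 2 = 354.

354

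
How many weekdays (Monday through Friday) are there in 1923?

1923-01-01 is a Monday.
From 1923-01-01 to 1923-12-31 is 365 days inclusive.
365 = 7 × 52 + 1, so there are 52 full weeks plus 1 extra day.
Each full week contributes 5 weekdays (Mon–Fri): 52 × 5 = 260.
The 1 extra day is Monday — 1 of them qualifies.
Total: 260 + 1 = 261.

261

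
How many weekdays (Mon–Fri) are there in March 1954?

Mar 1, 1954 is a Monday.
From Mar 1, 1954 to Mar 31, 1954 is 31 days inclusive.
31 = 7 × 4 + 3, so there are 4 full weeks plus 3 extra days.
Each full week contributes 5 weekdays (Mon–Fri): 4 × 5 = 20.
The 3 extra days are Mon, Tue, Wed — 3 of them qualify.
Total: 20 + 3 = 23.

23 weekdays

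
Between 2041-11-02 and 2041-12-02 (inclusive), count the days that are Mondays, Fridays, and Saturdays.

2041-11-02 is a Saturday.
From 2041-11-02 to 2041-12-02 is 31 days inclusive.
31 = 7 × 4 + 3, so there are 4 full weeks plus 3 extra days.
Each full week contributes 3 days from the set (Mon, Fri, Sat): 4 × 3 = 12.
The 3 extra days are Sat, Sun, Mon — 2 of them qualify.
Total: 12 + 2 = 14.

14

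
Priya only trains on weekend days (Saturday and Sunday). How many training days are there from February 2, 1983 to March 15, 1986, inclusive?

325

February 2, 1983 is a Wednesday.
The range spans 1138 days (inclusive of both endpoints).
1138 = 7 × 162 + 4, so there are 162 full weeks plus 4 extra days.
Each full week contributes 2 weekend days (Sat, Sun): 162 × 2 = 324.
The 4 extra days are Wed, Thu, Fri, Sat — 1 of them qualifies.
Total: 324 + 1 = 325.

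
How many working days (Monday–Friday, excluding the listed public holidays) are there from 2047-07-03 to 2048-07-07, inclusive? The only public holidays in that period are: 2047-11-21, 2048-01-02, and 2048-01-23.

2047-07-03 is a Wednesday.
The range spans 371 days (inclusive of both endpoints).
371 = 7 × 53, so the span is exactly 53 full weeks.
Each full week contributes 5 weekdays (Mon–Fri): 53 × 5 = 265.
Holidays: 2047-11-21 (Thu); 2048-01-02 (Thu); 2048-01-23 (Thu).
All 3 holidays fall on weekdays, so subtract 3.
Business days: 265 − 3 = 262.

262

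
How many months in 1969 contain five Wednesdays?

5

A month has five Wednesdays exactly when Wednesday falls within its first (length − 28) days.
Jan: 31 days, starts Wed → 5 of Wed, Thu, Fri ✓
Feb: 28 days, starts Sat → 5 of (none)
Mar: 31 days, starts Sat → 5 of Sat, Sun, Mon
Apr: 30 days, starts Tue → 5 of Tue, Wed ✓
May: 31 days, starts Thu → 5 of Thu, Fri, Sat
Jun: 30 days, starts Sun → 5 of Sun, Mon
Jul: 31 days, starts Tue → 5 of Tue, Wed, Thu ✓
Aug: 31 days, starts Fri → 5 of Fri, Sat, Sun
Sep: 30 days, starts Mon → 5 of Mon, Tue
Oct: 31 days, starts Wed → 5 of Wed, Thu, Fri ✓
Nov: 30 days, starts Sat → 5 of Sat, Sun
Dec: 31 days, starts Mon → 5 of Mon, Tue, Wed ✓
Months with five Wednesdays: Jan, Apr, Jul, Oct, Dec.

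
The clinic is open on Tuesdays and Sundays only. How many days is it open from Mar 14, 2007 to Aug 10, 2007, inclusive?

Mar 14, 2007 is a Wednesday.
From Mar 14, 2007 to Aug 10, 2007 is 150 days inclusive.
150 = 7 × 21 + 3, so there are 21 full weeks plus 3 extra days.
Each full week contributes 2 days from the set (Tue, Sun): 21 × 2 = 42.
The 3 extra days are Wednesday, Thursday, Friday — none qualify.
Total: 42 + 0 = 42.

42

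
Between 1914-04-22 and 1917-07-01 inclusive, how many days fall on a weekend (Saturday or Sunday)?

334

1914-04-22 is a Wednesday.
The range spans 1167 days (inclusive of both endpoints).
1167 = 7 × 166 + 5, so there are 166 full weeks plus 5 extra days.
Each full week contributes 2 weekend days (Sat, Sun): 166 × 2 = 332.
The 5 extra days are Wednesday, Thursday, Friday, Saturday, Sunday — 2 of them qualify.
Total: 332 + 2 = 334.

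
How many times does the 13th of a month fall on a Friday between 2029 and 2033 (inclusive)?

8

Friday-the-13ths by year:
2029: Apr, Jul
2030: Sep, Dec
2031: Jun
2032: Feb, Aug
2033: May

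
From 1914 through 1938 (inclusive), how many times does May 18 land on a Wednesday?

4

Day of week of May 18 in each year:
1914: Mon, 1915: Tue, 1916: Thu, 1917: Fri, 1918: Sat, 1919: Sun, 1920: Tue, 1921: Wed ✓, 1922: Thu, 1923: Fri, 1924: Sun, 1925: Mon, 1926: Tue, 1927: Wed ✓, 1928: Fri, 1929: Sat, 1930: Sun, 1931: Mon, 1932: Wed ✓, 1933: Thu, 1934: Fri, 1935: Sat, 1936: Mon, 1937: Tue, 1938: Wed ✓
Wednesdays: 1921, 1927, 1932, 1938.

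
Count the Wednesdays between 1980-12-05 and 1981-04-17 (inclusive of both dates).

19

1980-12-05 is a Friday.
From 1980-12-05 to 1981-04-17 is 134 days inclusive.
134 = 7 × 19 + 1, so there are 19 full weeks plus 1 extra day.
Each full week contributes one Wednesday: 19 so far.
The 1 extra day is Fri — none qualify.
Total: 19 + 0 = 19.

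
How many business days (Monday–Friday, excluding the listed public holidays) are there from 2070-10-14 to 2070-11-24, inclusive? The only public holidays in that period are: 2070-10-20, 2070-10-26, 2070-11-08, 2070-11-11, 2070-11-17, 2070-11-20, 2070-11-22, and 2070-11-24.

2070-10-14 is a Tuesday.
From 2070-10-14 to 2070-11-24 is 42 days inclusive.
42 = 7 × 6, so the span is exactly 6 full weeks.
Each full week contributes 5 weekdays (Mon–Fri): 6 × 5 = 30.
Total: 30.
Holidays: 2070-10-20 (Mon); 2070-10-26 (Sun); 2070-11-08 (Sat); 2070-11-11 (Tue); 2070-11-17 (Mon); 2070-11-20 (Thu); 2070-11-22 (Sat); 2070-11-24 (Mon).
5 of the 8 holidays fall on weekdays; the rest are weekends and were already excluded.
Business days: 30 − 5 = 25.

25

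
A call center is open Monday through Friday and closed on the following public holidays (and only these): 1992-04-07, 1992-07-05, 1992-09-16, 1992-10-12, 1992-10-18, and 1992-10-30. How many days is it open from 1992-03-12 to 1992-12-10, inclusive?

192

1992-03-12 is a Thursday.
That's 274 days from start to end, counting both.
274 = 7 × 39 + 1, so there are 39 full weeks plus 1 extra day.
Each full week contributes 5 weekdays (Mon–Fri): 39 × 5 = 195.
The 1 extra day is Thu — 1 of them qualifies.
Total: 195 + 1 = 196.
Holidays: 1992-04-07 (Tue); 1992-07-05 (Sun); 1992-09-16 (Wed); 1992-10-12 (Mon); 1992-10-18 (Sun); 1992-10-30 (Fri).
4 of the 6 holidays fall on weekdays; the rest are weekends and were already excluded.
Business days: 196 − 4 = 192.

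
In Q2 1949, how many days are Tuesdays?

13

1 April 1949 is a Friday.
The range spans 91 days (inclusive of both endpoints).
91 = 7 × 13, so the span is exactly 13 full weeks.
Each full week contributes one Tuesday: 13 so far.
Total: 13.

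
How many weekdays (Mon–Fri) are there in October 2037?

October 1, 2037 is a Thursday.
That's 31 days from start to end, counting both.
31 = 7 × 4 + 3, so there are 4 full weeks plus 3 extra days.
Each full week contributes 5 weekdays (Mon–Fri): 4 × 5 = 20.
The 3 extra days are Thursday, Friday, Saturday — 2 of them qualify.
Total: 20 + 2 = 22.

22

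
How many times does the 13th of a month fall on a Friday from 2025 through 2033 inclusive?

14

Friday-the-13ths by year:
2025: Jun
2026: Feb, Mar, Nov
2027: Aug
2028: Oct
2029: Apr, Jul
2030: Sep, Dec
2031: Jun
2032: Feb, Aug
2033: May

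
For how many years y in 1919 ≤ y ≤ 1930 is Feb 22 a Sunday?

2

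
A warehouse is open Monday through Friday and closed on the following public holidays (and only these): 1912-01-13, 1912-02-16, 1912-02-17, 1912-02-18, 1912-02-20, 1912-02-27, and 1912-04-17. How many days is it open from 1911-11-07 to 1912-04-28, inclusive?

1911-11-07 is a Tuesday.
That's 174 days from start to end, counting both.
174 = 7 × 24 + 6, so there are 24 full weeks plus 6 extra days.
Each full week contributes 5 weekdays (Mon–Fri): 24 × 5 = 120.
The 6 extra days are Tuesday, Wednesday, Thursday, Friday, Saturday, Sunday — 4 of them qualify.
Total: 120 + 4 = 124.
Holidays: 1912-01-13 (Sat); 1912-02-16 (Fri); 1912-02-17 (Sat); 1912-02-18 (Sun); 1912-02-20 (Tue); 1912-02-27 (Tue); 1912-04-17 (Wed).
4 of the 7 holidays fall on weekdays; the rest are weekends and were already excluded.
Business days: 124 − 4 = 120.

120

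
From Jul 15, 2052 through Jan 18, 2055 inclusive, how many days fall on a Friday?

Jul 15, 2052 is a Monday.
The range spans 918 days (inclusive of both endpoints).
918 = 7 × 131 + 1, so there are 131 full weeks plus 1 extra day.
Each full week contributes one Friday: 131 so far.
The 1 extra day is Monday — none qualify.
Total: 131 + 0 = 131.

131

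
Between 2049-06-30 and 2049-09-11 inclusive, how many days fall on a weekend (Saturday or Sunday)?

21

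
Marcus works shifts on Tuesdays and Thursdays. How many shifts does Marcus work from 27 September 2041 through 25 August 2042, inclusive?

94

27 September 2041 is a Friday.
The range spans 333 days (inclusive of both endpoints).
333 = 7 × 47 + 4, so there are 47 full weeks plus 4 extra days.
Each full week contributes 2 days from the set (Tue, Thu): 47 × 2 = 94.
The 4 extra days are Fri, Sat, Sun, Mon — none qualify.
Total: 94 + 0 = 94.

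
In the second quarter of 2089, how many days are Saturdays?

13

Apr 1, 2089 is a Friday.
From Apr 1, 2089 to Jun 30, 2089 is 91 days inclusive.
91 = 7 × 13, so the span is exactly 13 full weeks.
Each full week contributes one Saturday: 13 so far.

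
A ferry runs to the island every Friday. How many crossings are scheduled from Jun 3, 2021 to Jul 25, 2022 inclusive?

Jun 3, 2021 is a Thursday.
That's 418 days from start to end, counting both.
418 = 7 × 59 + 5, so there are 59 full weeks plus 5 extra days.
Each full week contributes one Friday: 59 so far.
The 5 extra days are Thu, Fri, Sat, Sun, Mon — 1 of them qualifies.
Total: 59 + 1 = 60.

60 Fridays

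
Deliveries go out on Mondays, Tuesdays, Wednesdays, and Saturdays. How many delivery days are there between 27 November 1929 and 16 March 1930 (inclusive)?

62

27 November 1929 is a Wednesday.
That's 110 days from start to end, counting both.
110 = 7 × 15 + 5, so there are 15 full weeks plus 5 extra days.
Each full week contributes 4 days from the set (Mon, Tue, Wed, Sat): 15 × 4 = 60.
The 5 extra days are Wed, Thu, Fri, Sat, Sun — 2 of them qualify.
Total: 60 + 2 = 62.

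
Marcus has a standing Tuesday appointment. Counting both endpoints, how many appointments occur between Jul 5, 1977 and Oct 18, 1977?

Jul 5, 1977 is a Tuesday.
The range spans 106 days (inclusive of both endpoints).
106 = 7 × 15 + 1, so there are 15 full weeks plus 1 extra day.
Each full week contributes one Tuesday: 15 so far.
The 1 extra day is Tue — 1 of them qualifies.
Total: 15 + 1 = 16.

16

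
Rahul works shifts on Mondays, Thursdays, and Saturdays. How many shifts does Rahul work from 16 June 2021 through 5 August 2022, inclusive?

178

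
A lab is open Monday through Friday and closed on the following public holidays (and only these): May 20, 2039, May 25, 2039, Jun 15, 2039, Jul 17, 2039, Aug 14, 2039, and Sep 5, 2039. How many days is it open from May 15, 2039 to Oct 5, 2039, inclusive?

99 business days

May 15, 2039 is a Sunday.
That's 144 days from start to end, counting both.
144 = 7 × 20 + 4, so there are 20 full weeks plus 4 extra days.
Each full week contributes 5 weekdays (Mon–Fri): 20 × 5 = 100.
The 4 extra days are Sunday, Monday, Tuesday, Wednesday — 3 of them qualify.
Total: 100 + 3 = 103.
Holidays: May 20, 2039 (Fri); May 25, 2039 (Wed); Jun 15, 2039 (Wed); Jul 17, 2039 (Sun); Aug 14, 2039 (Sun); Sep 5, 2039 (Mon).
4 of the 6 holidays fall on weekdays; the rest are weekends and were already excluded.
Business days: 103 − 4 = 99.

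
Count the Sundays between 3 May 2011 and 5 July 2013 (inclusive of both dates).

113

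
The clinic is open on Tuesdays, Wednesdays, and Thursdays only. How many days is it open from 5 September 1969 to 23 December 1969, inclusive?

46

5 September 1969 is a Friday.
The range spans 110 days (inclusive of both endpoints).
110 = 7 × 15 + 5, so there are 15 full weeks plus 5 extra days.
Each full week contributes 3 days from the set (Tue, Wed, Thu): 15 × 3 = 45.
The 5 extra days are Fri, Sat, Sun, Mon, Tue — 1 of them qualifies.
Total: 45 + 1 = 46.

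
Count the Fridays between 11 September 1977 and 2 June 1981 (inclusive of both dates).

194 Fridays

11 September 1977 is a Sunday.
That's 1361 days from start to end, counting both.
1361 = 7 × 194 + 3, so there are 194 full weeks plus 3 extra days.
Each full week contributes one Friday: 194 so far.
The 3 extra days are Sunday, Monday, Tuesday — none qualify.
Total: 194 + 0 = 194.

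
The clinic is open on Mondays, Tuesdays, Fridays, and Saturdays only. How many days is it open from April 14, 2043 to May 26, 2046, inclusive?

651

April 14, 2043 is a Tuesday.
That's 1139 days from start to end, counting both.
1139 = 7 × 162 + 5, so there are 162 full weeks plus 5 extra days.
Each full week contributes 4 days from the set (Mon, Tue, Fri, Sat): 162 × 4 = 648.
The 5 extra days are Tuesday, Wednesday, Thursday, Friday, Saturday — 3 of them qualify.
Total: 648 + 3 = 651.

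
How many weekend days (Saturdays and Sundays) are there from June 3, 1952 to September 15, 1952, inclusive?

June 3, 1952 is a Tuesday.
From June 3, 1952 to September 15, 1952 is 105 days inclusive.
105 = 7 × 15, so the span is exactly 15 full weeks.
Each full week contributes 2 weekend days (Sat, Sun): 15 × 2 = 30.

30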